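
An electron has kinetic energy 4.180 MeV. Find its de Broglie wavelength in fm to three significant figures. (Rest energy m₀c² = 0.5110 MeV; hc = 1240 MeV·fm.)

λ = 266 fm

Total energy E = KE + m₀c² = 4.180 + 0.5110 = 4.6910 MeV.
(pc)² = E² − (m₀c²)² = (4.6910)² − (0.5110)² = 21.74 MeV², so pc = 4.663 MeV.
λ = hc/(pc) = 1240 MeV·fm / 4.663 MeV = 266 fm.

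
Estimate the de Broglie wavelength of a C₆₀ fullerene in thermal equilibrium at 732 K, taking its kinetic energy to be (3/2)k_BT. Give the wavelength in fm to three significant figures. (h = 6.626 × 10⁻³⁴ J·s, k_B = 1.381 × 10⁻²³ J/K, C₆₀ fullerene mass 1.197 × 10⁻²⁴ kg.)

KE = (3/2)k_BT = 1.5 × 1.381 × 10⁻²³ × 732 = 1.516 × 10⁻²⁰ J.
p = √(2mKE) = √(2 × 1.197 × 10⁻²⁴ × 1.516 × 10⁻²⁰) = 1.905 × 10⁻²² kg·m/s.
λ = h/p = 3.48 × 10⁻¹² m = 3480 fm.

λ = 3480 fm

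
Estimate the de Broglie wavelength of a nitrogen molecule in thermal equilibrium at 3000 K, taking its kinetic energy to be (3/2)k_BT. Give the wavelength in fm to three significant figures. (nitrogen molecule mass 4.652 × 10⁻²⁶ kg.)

KE = (3/2)k_BT = 1.5 × 1.381 × 10⁻²³ × 3000 = 6.215 × 10⁻²⁰ J.
p = √(2mKE) = √(2 × 4.652 × 10⁻²⁶ × 6.215 × 10⁻²⁰) = 7.604 × 10⁻²³ kg·m/s.
λ = h/p = 8.71 × 10⁻¹² m = 8710 fm.

λ = 8710 fm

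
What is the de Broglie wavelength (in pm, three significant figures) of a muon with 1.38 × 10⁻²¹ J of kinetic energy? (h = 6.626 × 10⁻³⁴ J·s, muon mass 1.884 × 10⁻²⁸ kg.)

λ = 919 pm

p = √(2mKE) = √(2 × 1.884 × 10⁻²⁸ × 1.380 × 10⁻²¹) = 7.211 × 10⁻²⁵ kg·m/s.
λ = h/p = 6.626 × 10⁻³⁴ / 7.211 × 10⁻²⁵ = 9.19 × 10⁻¹⁰ m = 919 pm.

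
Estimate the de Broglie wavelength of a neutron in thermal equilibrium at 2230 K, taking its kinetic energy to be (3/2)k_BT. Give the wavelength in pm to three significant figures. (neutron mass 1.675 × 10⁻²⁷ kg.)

λ = 53.3 pm

KE = (3/2)k_BT = 1.5 × 1.381 × 10⁻²³ × 2230 = 4.619 × 10⁻²⁰ J.
p = √(2mKE) = √(2 × 1.675 × 10⁻²⁷ × 4.619 × 10⁻²⁰) = 1.244 × 10⁻²³ kg·m/s.
λ = h/p = 5.33 × 10⁻¹¹ m = 53.3 pm.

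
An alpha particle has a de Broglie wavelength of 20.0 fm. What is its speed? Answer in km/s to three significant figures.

v = 4990 km/s

p = h/λ = 6.626 × 10⁻³⁴ / 2.000 × 10⁻¹⁴ = 3.313 × 10⁻²⁰ kg·m/s.
v = p/m = 3.313 × 10⁻²⁰ / 6.645 × 10⁻²⁷ = 4.99 × 10⁶ m/s = 4990 km/s.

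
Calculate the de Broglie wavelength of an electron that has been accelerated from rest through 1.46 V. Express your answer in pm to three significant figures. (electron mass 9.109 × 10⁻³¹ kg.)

KE = eV = 1.602 × 10⁻¹⁹ × 1.460 = 2.339 × 10⁻¹⁹ J.
p = √(2mKE) = √(2 × 9.109 × 10⁻³¹ × 2.339 × 10⁻¹⁹) = 6.528 × 10⁻²⁵ kg·m/s.
λ = h/p = 6.626 × 10⁻³⁴ / 6.528 × 10⁻²⁵ = 1.02 × 10⁻⁹ m = 1020 pm.

λ = 1020 pm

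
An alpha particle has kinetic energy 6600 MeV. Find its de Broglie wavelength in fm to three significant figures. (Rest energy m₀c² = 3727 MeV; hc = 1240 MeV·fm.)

Total energy E = KE + m₀c² = 6600 + 3727 = 10327 MeV.
(pc)² = E² − (m₀c²)² = (10327)² − (3727)² = 9.276 × 10⁷ MeV², so pc = 9631 MeV.
λ = hc/(pc) = 1240 MeV·fm / 9631 MeV = 0.129 fm.

λ = 0.129 fm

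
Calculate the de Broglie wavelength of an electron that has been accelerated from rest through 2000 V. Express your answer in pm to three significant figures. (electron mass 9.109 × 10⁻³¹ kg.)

λ = 27.4 pm

KE = eV = 1.602 × 10⁻¹⁹ × 2000 = 3.204 × 10⁻¹⁶ J.
p = √(2mKE) = √(2 × 9.109 × 10⁻³¹ × 3.204 × 10⁻¹⁶) = 2.416 × 10⁻²³ kg·m/s.
λ = h/p = 6.626 × 10⁻³⁴ / 2.416 × 10⁻²³ = 2.74 × 10⁻¹¹ m = 27.4 pm.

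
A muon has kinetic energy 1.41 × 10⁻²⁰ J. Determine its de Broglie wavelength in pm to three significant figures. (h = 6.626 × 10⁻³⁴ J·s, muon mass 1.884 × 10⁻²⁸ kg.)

λ = 287 pm

p = √(2mKE) = √(2 × 1.884 × 10⁻²⁸ × 1.410 × 10⁻²⁰) = 2.305 × 10⁻²⁴ kg·m/s.
λ = h/p = 6.626 × 10⁻³⁴ / 2.305 × 10⁻²⁴ = 2.87 × 10⁻¹⁰ m = 287 pm.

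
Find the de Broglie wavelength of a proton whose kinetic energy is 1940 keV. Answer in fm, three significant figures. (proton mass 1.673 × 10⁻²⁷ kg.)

KE = 1940 keV = 3.108 × 10⁻¹³ J.
p = √(2mKE) = √(2 × 1.673 × 10⁻²⁷ × 3.108 × 10⁻¹³) = 3.225 × 10⁻²⁰ kg·m/s.
λ = h/p = 6.626 × 10⁻³⁴ / 3.225 × 10⁻²⁰ = 2.05 × 10⁻¹⁴ m = 20.5 fm.

λ = 20.5 fm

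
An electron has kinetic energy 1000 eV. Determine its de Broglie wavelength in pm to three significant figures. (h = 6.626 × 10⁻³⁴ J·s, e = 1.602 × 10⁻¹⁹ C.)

KE = 1000 eV = 1.602 × 10⁻¹⁶ J.
p = √(2mKE) = √(2 × 9.109 × 10⁻³¹ × 1.602 × 10⁻¹⁶) = 1.708 × 10⁻²³ kg·m/s.
λ = h/p = 6.626 × 10⁻³⁴ / 1.708 × 10⁻²³ = 3.88 × 10⁻¹¹ m = 38.8 pm.

λ = 38.8 pm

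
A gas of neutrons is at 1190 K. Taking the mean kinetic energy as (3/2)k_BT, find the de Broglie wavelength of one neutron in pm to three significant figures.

λ = 72.9 pm

KE = (3/2)k_BT = 1.5 × 1.381 × 10⁻²³ × 1190 = 2.465 × 10⁻²⁰ J.
p = √(2mKE) = √(2 × 1.675 × 10⁻²⁷ × 2.465 × 10⁻²⁰) = 9.087 × 10⁻²⁴ kg·m/s.
λ = h/p = 7.29 × 10⁻¹¹ m = 72.9 pm.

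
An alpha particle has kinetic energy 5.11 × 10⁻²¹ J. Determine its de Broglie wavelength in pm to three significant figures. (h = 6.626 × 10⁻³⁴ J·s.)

λ = 80.4 pm

p = √(2mKE) = √(2 × 6.645 × 10⁻²⁷ × 5.110 × 10⁻²¹) = 8.241 × 10⁻²⁴ kg·m/s.
λ = h/p = 6.626 × 10⁻³⁴ / 8.241 × 10⁻²⁴ = 8.04 × 10⁻¹¹ m = 80.4 pm.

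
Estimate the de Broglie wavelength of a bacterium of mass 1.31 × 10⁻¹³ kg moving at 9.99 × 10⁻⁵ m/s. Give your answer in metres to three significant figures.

p = mv = 1.31 × 10⁻¹³ × 9.99 × 10⁻⁵ = 1.309 × 10⁻¹⁷ kg·m/s.
λ = h/p = 6.626 × 10⁻³⁴ / 1.309 × 10⁻¹⁷ = 5.06 × 10⁻¹⁷ m.

λ = 5.06 × 10⁻¹⁷ m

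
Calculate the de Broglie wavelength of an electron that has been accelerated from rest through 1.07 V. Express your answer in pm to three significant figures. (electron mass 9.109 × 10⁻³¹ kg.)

λ = 1190 pm

KE = eV = 1.602 × 10⁻¹⁹ × 1.070 = 1.714 × 10⁻¹⁹ J.
p = √(2mKE) = √(2 × 9.109 × 10⁻³¹ × 1.714 × 10⁻¹⁹) = 5.588 × 10⁻²⁵ kg·m/s.
λ = h/p = 6.626 × 10⁻³⁴ / 5.588 × 10⁻²⁵ = 1.19 × 10⁻⁹ m = 1190 pm.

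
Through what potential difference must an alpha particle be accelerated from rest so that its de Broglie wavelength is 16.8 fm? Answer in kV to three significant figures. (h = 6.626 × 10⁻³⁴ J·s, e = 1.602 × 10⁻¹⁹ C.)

V = 365 kV

p = h/λ = 6.626 × 10⁻³⁴ / 1.680 × 10⁻¹⁴ = 3.944 × 10⁻²⁰ kg·m/s.
KE = p²/(2m) = 1.170 × 10⁻¹³ J.
V = KE/2e = 1.170 × 10⁻¹³ / (2 × 1.602 × 10⁻¹⁹) = 365 kV.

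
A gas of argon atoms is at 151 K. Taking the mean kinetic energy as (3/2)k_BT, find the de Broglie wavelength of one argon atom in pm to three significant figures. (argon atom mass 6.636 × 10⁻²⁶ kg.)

KE = (3/2)k_BT = 1.5 × 1.381 × 10⁻²³ × 151 = 3.128 × 10⁻²¹ J.
p = √(2mKE) = √(2 × 6.636 × 10⁻²⁶ × 3.128 × 10⁻²¹) = 2.038 × 10⁻²³ kg·m/s.
λ = h/p = 3.25 × 10⁻¹¹ m = 32.5 pm.

λ = 32.5 pm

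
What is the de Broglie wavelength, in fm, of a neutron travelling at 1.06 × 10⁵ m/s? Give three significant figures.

λ = 3730 fm

p = mv = 1.675 × 10⁻²⁷ × 1.06 × 10⁵ = 1.776 × 10⁻²² kg·m/s.
λ = h/p = 6.626 × 10⁻³⁴ / 1.776 × 10⁻²² = 3.73 × 10⁻¹² m = 3730 fm.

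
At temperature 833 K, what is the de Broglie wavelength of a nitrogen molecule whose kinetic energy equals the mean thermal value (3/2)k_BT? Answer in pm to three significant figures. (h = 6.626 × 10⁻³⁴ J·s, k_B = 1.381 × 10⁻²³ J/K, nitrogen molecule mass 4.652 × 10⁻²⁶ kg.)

KE = (3/2)k_BT = 1.5 × 1.381 × 10⁻²³ × 833 = 1.726 × 10⁻²⁰ J.
p = √(2mKE) = √(2 × 4.652 × 10⁻²⁶ × 1.726 × 10⁻²⁰) = 4.007 × 10⁻²³ kg·m/s.
λ = h/p = 1.65 × 10⁻¹¹ m = 16.5 pm.

λ = 16.5 pm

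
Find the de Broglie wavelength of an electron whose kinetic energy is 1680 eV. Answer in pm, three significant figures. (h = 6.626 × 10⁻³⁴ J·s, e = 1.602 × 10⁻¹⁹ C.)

KE = 1680 eV = 2.691 × 10⁻¹⁶ J.
p = √(2mKE) = √(2 × 9.109 × 10⁻³¹ × 2.691 × 10⁻¹⁶) = 2.214 × 10⁻²³ kg·m/s.
λ = h/p = 6.626 × 10⁻³⁴ / 2.214 × 10⁻²³ = 2.99 × 10⁻¹¹ m = 29.9 pm.

λ = 29.9 pm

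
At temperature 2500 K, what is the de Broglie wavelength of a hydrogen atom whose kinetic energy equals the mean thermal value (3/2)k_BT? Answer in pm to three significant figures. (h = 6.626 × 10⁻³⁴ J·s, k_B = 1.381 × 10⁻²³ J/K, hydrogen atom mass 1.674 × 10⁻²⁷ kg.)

KE = (3/2)k_BT = 1.5 × 1.381 × 10⁻²³ × 2500 = 5.179 × 10⁻²⁰ J.
p = √(2mKE) = √(2 × 1.674 × 10⁻²⁷ × 5.179 × 10⁻²⁰) = 1.317 × 10⁻²³ kg·m/s.
λ = h/p = 5.03 × 10⁻¹¹ m = 50.3 pm.

λ = 50.3 pm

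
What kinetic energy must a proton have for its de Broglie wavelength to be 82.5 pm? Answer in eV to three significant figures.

p = h/λ = 6.626 × 10⁻³⁴ / 8.250 × 10⁻¹¹ = 8.032 × 10⁻²⁴ kg·m/s.
KE = p²/(2m) = (8.032 × 10⁻²⁴)² / (2 × 1.673 × 10⁻²⁷) = 1.928 × 10⁻²⁰ J = 0.120 eV.

KE = 0.120 eV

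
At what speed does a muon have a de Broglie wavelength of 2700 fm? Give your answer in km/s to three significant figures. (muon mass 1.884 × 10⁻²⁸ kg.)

v = 1300 km/s

p = h/λ = 6.626 × 10⁻³⁴ / 2.700 × 10⁻¹² = 2.454 × 10⁻²² kg·m/s.
v = p/m = 2.454 × 10⁻²² / 1.884 × 10⁻²⁸ = 1.30 × 10⁶ m/s = 1300 km/s.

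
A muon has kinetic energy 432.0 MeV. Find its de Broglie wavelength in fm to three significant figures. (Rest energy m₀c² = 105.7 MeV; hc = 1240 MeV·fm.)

λ = 2.35 fm

Total energy E = KE + m₀c² = 432.0 + 105.7 = 537.7 MeV.
(pc)² = E² − (m₀c²)² = (537.7)² − (105.7)² = 2.779 × 10⁵ MeV², so pc = 527.2 MeV.
λ = hc/(pc) = 1240 MeV·fm / 527.2 MeV = 2.35 fm.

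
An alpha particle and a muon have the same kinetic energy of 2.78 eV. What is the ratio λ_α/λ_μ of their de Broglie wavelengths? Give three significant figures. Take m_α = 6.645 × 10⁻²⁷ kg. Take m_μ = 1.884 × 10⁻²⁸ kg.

At fixed KE, p = √(2mKE) so λ = h/p ∝ 1/√m.
λ_α/λ_μ = √(m_μ/m_α) = √(1.884 × 10⁻²⁸/6.645 × 10⁻²⁷) = √(0.02835) = 0.168.

λ_α/λ_μ = 0.168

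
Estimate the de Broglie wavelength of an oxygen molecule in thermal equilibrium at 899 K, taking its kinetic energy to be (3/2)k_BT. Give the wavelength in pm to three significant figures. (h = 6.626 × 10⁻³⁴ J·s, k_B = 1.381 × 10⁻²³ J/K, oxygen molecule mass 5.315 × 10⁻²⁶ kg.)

KE = (3/2)k_BT = 1.5 × 1.381 × 10⁻²³ × 899 = 1.862 × 10⁻²⁰ J.
p = √(2mKE) = √(2 × 5.315 × 10⁻²⁶ × 1.862 × 10⁻²⁰) = 4.449 × 10⁻²³ kg·m/s.
λ = h/p = 1.49 × 10⁻¹¹ m = 14.9 pm.

λ = 14.9 pm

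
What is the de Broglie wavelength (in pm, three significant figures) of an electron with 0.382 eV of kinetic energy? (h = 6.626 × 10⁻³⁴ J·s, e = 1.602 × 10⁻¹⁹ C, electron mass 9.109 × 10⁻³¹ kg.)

λ = 1980 pm

KE = 0.382 eV = 6.120 × 10⁻²⁰ J.
p = √(2mKE) = √(2 × 9.109 × 10⁻³¹ × 6.120 × 10⁻²⁰) = 3.339 × 10⁻²⁵ kg·m/s.
λ = h/p = 6.626 × 10⁻³⁴ / 3.339 × 10⁻²⁵ = 1.98 × 10⁻⁹ m = 1980 pm.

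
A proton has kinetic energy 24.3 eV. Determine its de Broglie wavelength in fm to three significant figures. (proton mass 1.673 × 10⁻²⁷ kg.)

λ = 5810 fm

KE = 24.3 eV = 3.893 × 10⁻¹⁸ J.
p = √(2mKE) = √(2 × 1.673 × 10⁻²⁷ × 3.893 × 10⁻¹⁸) = 1.141 × 10⁻²² kg·m/s.
λ = h/p = 6.626 × 10⁻³⁴ / 1.141 × 10⁻²² = 5.81 × 10⁻¹² m = 5810 fm.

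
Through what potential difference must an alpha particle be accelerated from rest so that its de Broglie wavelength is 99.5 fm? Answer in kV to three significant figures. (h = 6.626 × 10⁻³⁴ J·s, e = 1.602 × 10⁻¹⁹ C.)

p = h/λ = 6.626 × 10⁻³⁴ / 9.950 × 10⁻¹⁴ = 6.659 × 10⁻²¹ kg·m/s.
KE = p²/(2m) = 3.337 × 10⁻¹⁵ J.
V = KE/2e = 3.337 × 10⁻¹⁵ / (2 × 1.602 × 10⁻¹⁹) = 10.4 kV.

V = 10.4 kV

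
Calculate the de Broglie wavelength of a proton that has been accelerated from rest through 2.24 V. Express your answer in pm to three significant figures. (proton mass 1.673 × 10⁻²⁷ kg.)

λ = 19.1 pm

KE = eV = 1.602 × 10⁻¹⁹ × 2.240 = 3.588 × 10⁻¹⁹ J.
p = √(2mKE) = √(2 × 1.673 × 10⁻²⁷ × 3.588 × 10⁻¹⁹) = 3.465 × 10⁻²³ kg·m/s.
λ = h/p = 6.626 × 10⁻³⁴ / 3.465 × 10⁻²³ = 1.91 × 10⁻¹¹ m = 19.1 pm.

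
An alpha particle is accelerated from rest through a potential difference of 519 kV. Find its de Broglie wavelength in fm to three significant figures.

λ = 14.1 fm

KE = 2eV = 2 × 1.602 × 10⁻¹⁹ × 5.190 × 10⁵ = 1.663 × 10⁻¹³ J.
p = √(2mKE) = √(2 × 6.645 × 10⁻²⁷ × 1.663 × 10⁻¹³) = 4.701 × 10⁻²⁰ kg·m/s.
λ = h/p = 6.626 × 10⁻³⁴ / 4.701 × 10⁻²⁰ = 1.41 × 10⁻¹⁴ m = 14.1 fm.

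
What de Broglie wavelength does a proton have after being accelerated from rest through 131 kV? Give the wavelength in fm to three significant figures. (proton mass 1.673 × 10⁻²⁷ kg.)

λ = 79.1 fm

KE = eV = 1.602 × 10⁻¹⁹ × 1.310 × 10⁵ = 2.099 × 10⁻¹⁴ J.
p = √(2mKE) = √(2 × 1.673 × 10⁻²⁷ × 2.099 × 10⁻¹⁴) = 8.380 × 10⁻²¹ kg·m/s.
λ = h/p = 6.626 × 10⁻³⁴ / 8.380 × 10⁻²¹ = 7.91 × 10⁻¹⁴ m = 79.1 fm.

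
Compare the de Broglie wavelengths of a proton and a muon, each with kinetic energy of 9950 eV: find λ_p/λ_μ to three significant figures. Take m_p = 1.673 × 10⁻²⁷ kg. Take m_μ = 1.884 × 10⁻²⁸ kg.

At fixed KE, p = √(2mKE) so λ = h/p ∝ 1/√m.
λ_p/λ_μ = √(m_μ/m_p) = √(1.884 × 10⁻²⁸/1.673 × 10⁻²⁷) = √(0.1126) = 0.336.

λ_p/λ_μ = 0.336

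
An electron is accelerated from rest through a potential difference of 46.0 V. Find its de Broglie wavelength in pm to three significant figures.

KE = eV = 1.602 × 10⁻¹⁹ × 46.00 = 7.369 × 10⁻¹⁸ J.
p = √(2mKE) = √(2 × 9.109 × 10⁻³¹ × 7.369 × 10⁻¹⁸) = 3.664 × 10⁻²⁴ kg·m/s.
λ = h/p = 6.626 × 10⁻³⁴ / 3.664 × 10⁻²⁴ = 1.81 × 10⁻¹⁰ m = 181 pm.

λ = 181 pm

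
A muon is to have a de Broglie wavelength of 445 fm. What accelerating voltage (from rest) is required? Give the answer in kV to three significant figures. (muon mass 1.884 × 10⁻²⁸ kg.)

V = 36.7 kV

p = h/λ = 6.626 × 10⁻³⁴ / 4.450 × 10⁻¹³ = 1.489 × 10⁻²¹ kg·m/s.
KE = p²/(2m) = 5.884 × 10⁻¹⁵ J.
V = KE/e = 5.884 × 10⁻¹⁵ / (1.602 × 10⁻¹⁹) = 36.7 kV.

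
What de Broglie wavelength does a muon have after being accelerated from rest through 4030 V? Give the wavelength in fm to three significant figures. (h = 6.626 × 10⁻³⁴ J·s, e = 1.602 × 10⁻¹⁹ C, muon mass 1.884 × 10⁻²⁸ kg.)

λ = 1340 fm

KE = eV = 1.602 × 10⁻¹⁹ × 4030 = 6.456 × 10⁻¹⁶ J.
p = √(2mKE) = √(2 × 1.884 × 10⁻²⁸ × 6.456 × 10⁻¹⁶) = 4.932 × 10⁻²² kg·m/s.
λ = h/p = 6.626 × 10⁻³⁴ / 4.932 × 10⁻²² = 1.34 × 10⁻¹² m = 1340 fm.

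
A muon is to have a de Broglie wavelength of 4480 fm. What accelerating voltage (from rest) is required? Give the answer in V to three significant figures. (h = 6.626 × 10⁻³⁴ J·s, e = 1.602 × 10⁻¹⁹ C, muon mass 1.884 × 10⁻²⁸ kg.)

V = 362 V

p = h/λ = 6.626 × 10⁻³⁴ / 4.480 × 10⁻¹² = 1.479 × 10⁻²² kg·m/s.
KE = p²/(2m) = 5.805 × 10⁻¹⁷ J.
V = KE/e = 5.805 × 10⁻¹⁷ / (1.602 × 10⁻¹⁹) = 362 V.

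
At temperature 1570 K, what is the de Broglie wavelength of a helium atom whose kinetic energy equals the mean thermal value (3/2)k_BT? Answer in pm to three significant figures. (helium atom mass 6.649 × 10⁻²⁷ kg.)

KE = (3/2)k_BT = 1.5 × 1.381 × 10⁻²³ × 1570 = 3.252 × 10⁻²⁰ J.
p = √(2mKE) = √(2 × 6.649 × 10⁻²⁷ × 3.252 × 10⁻²⁰) = 2.080 × 10⁻²³ kg·m/s.
λ = h/p = 3.19 × 10⁻¹¹ m = 31.9 pm.

λ = 31.9 pm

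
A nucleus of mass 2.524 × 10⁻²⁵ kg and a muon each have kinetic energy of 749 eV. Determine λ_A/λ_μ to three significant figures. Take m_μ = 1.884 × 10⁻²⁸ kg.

λ_A/λ_μ = 0.0273

At fixed KE, p = √(2mKE) so λ = h/p ∝ 1/√m.
λ_A/λ_μ = √(m_μ/m_A) = √(1.884 × 10⁻²⁸/2.524 × 10⁻²⁵) = √(7.464 × 10⁻⁴) = 0.0273.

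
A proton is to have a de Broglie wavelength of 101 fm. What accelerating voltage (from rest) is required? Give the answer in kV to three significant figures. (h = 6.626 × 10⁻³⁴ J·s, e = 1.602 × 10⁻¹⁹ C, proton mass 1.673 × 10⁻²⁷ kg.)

V = 80.3 kV

p = h/λ = 6.626 × 10⁻³⁴ / 1.010 × 10⁻¹³ = 6.560 × 10⁻²¹ kg·m/s.
KE = p²/(2m) = 1.286 × 10⁻¹⁴ J.
V = KE/e = 1.286 × 10⁻¹⁴ / (1.602 × 10⁻¹⁹) = 80.3 kV.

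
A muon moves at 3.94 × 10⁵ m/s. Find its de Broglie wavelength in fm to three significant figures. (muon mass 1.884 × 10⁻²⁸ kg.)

λ = 8930 fm

p = mv = 1.884 × 10⁻²⁸ × 3.94 × 10⁵ = 7.423 × 10⁻²³ kg·m/s.
λ = h/p = 6.626 × 10⁻³⁴ / 7.423 × 10⁻²³ = 8.93 × 10⁻¹² m = 8930 fm.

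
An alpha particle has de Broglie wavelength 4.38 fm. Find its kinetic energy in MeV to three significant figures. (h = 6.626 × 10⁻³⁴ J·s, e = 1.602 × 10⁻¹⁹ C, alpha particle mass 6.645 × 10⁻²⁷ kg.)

KE = 10.7 MeV

p = h/λ = 6.626 × 10⁻³⁴ / 4.380 × 10⁻¹⁵ = 1.513 × 10⁻¹⁹ kg·m/s.
KE = p²/(2m) = (1.513 × 10⁻¹⁹)² / (2 × 6.645 × 10⁻²⁷) = 1.722 × 10⁻¹² J = 10.7 MeV.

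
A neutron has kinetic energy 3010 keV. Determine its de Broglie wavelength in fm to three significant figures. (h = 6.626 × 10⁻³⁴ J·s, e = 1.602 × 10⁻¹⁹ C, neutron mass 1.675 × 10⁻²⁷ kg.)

KE = 3010 keV = 4.822 × 10⁻¹³ J.
p = √(2mKE) = √(2 × 1.675 × 10⁻²⁷ × 4.822 × 10⁻¹³) = 4.019 × 10⁻²⁰ kg·m/s.
λ = h/p = 6.626 × 10⁻³⁴ / 4.019 × 10⁻²⁰ = 1.65 × 10⁻¹⁴ m = 16.5 fm.

λ = 16.5 fm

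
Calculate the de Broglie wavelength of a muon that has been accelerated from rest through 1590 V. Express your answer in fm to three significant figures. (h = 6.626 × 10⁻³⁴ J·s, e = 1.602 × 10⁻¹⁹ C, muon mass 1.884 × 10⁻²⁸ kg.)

λ = 2140 fm

KE = eV = 1.602 × 10⁻¹⁹ × 1590 = 2.547 × 10⁻¹⁶ J.
p = √(2mKE) = √(2 × 1.884 × 10⁻²⁸ × 2.547 × 10⁻¹⁶) = 3.098 × 10⁻²² kg·m/s.
λ = h/p = 6.626 × 10⁻³⁴ / 3.098 × 10⁻²² = 2.14 × 10⁻¹² m = 2140 fm.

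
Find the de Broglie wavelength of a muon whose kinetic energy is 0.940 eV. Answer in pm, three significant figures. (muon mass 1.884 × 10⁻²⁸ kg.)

KE = 0.940 eV = 1.506 × 10⁻¹⁹ J.
p = √(2mKE) = √(2 × 1.884 × 10⁻²⁸ × 1.506 × 10⁻¹⁹) = 7.533 × 10⁻²⁴ kg·m/s.
λ = h/p = 6.626 × 10⁻³⁴ / 7.533 × 10⁻²⁴ = 8.80 × 10⁻¹¹ m = 88.0 pm.

λ = 88.0 pm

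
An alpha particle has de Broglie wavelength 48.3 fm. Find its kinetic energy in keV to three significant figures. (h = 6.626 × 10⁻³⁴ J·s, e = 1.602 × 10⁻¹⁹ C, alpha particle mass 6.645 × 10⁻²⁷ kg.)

KE = 88.4 keV

p = h/λ = 6.626 × 10⁻³⁴ / 4.830 × 10⁻¹⁴ = 1.372 × 10⁻²⁰ kg·m/s.
KE = p²/(2m) = (1.372 × 10⁻²⁰)² / (2 × 6.645 × 10⁻²⁷) = 1.416 × 10⁻¹⁴ J = 88.4 keV.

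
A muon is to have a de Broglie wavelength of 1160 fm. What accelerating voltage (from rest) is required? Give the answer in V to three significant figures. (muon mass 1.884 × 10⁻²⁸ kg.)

V = 5410 V

p = h/λ = 6.626 × 10⁻³⁴ / 1.160 × 10⁻¹² = 5.712 × 10⁻²² kg·m/s.
KE = p²/(2m) = 8.659 × 10⁻¹⁶ J.
V = KE/e = 8.659 × 10⁻¹⁶ / (1.602 × 10⁻¹⁹) = 5410 V.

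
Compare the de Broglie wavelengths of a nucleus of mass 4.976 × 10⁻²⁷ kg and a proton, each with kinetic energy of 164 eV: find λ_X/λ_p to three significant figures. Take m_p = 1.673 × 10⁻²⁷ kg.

λ_X/λ_p = 0.580

At fixed KE, p = √(2mKE) so λ = h/p ∝ 1/√m.
λ_X/λ_p = √(m_p/m_X) = √(1.673 × 10⁻²⁷/4.976 × 10⁻²⁷) = √(0.3362) = 0.580.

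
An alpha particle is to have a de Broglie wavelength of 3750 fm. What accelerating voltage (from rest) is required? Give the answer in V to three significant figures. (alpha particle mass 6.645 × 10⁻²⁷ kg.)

V = 7.33 V

p = h/λ = 6.626 × 10⁻³⁴ / 3.750 × 10⁻¹² = 1.767 × 10⁻²² kg·m/s.
KE = p²/(2m) = 2.349 × 10⁻¹⁸ J.
V = KE/2e = 2.349 × 10⁻¹⁸ / (2 × 1.602 × 10⁻¹⁹) = 7.33 V.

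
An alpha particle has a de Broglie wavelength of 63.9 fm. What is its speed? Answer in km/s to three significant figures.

p = h/λ = 6.626 × 10⁻³⁴ / 6.390 × 10⁻¹⁴ = 1.037 × 10⁻²⁰ kg·m/s.
v = p/m = 1.037 × 10⁻²⁰ / 6.645 × 10⁻²⁷ = 1.56 × 10⁶ m/s = 1560 km/s.

v = 1560 km/s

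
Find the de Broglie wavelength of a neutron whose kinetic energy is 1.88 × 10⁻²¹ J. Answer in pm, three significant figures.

λ = 264 pm

p = √(2mKE) = √(2 × 1.675 × 10⁻²⁷ × 1.880 × 10⁻²¹) = 2.510 × 10⁻²⁴ kg·m/s.
λ = h/p = 6.626 × 10⁻³⁴ / 2.510 × 10⁻²⁴ = 2.64 × 10⁻¹⁰ m = 264 pm.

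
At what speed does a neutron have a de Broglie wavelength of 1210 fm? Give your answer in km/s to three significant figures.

v = 327 km/s

p = h/λ = 6.626 × 10⁻³⁴ / 1.210 × 10⁻¹² = 5.476 × 10⁻²² kg·m/s.
v = p/m = 5.476 × 10⁻²² / 1.675 × 10⁻²⁷ = 3.27 × 10⁵ m/s = 327 km/s.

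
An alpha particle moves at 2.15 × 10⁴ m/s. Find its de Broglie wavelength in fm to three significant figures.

p = mv = 6.645 × 10⁻²⁷ × 2.15 × 10⁴ = 1.429 × 10⁻²² kg·m/s.
λ = h/p = 6.626 × 10⁻³⁴ / 1.429 × 10⁻²² = 4.64 × 10⁻¹² m = 4640 fm.

λ = 4640 fm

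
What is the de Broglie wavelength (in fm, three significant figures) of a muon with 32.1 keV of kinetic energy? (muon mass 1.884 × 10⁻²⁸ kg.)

KE = 32.1 keV = 5.142 × 10⁻¹⁵ J.
p = √(2mKE) = √(2 × 1.884 × 10⁻²⁸ × 5.142 × 10⁻¹⁵) = 1.392 × 10⁻²¹ kg·m/s.
λ = h/p = 6.626 × 10⁻³⁴ / 1.392 × 10⁻²¹ = 4.76 × 10⁻¹³ m = 476 fm.

λ = 476 fm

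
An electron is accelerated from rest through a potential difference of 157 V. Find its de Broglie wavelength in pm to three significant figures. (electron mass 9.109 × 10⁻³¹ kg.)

KE = eV = 1.602 × 10⁻¹⁹ × 157.0 = 2.515 × 10⁻¹⁷ J.
p = √(2mKE) = √(2 × 9.109 × 10⁻³¹ × 2.515 × 10⁻¹⁷) = 6.769 × 10⁻²⁴ kg·m/s.
λ = h/p = 6.626 × 10⁻³⁴ / 6.769 × 10⁻²⁴ = 9.79 × 10⁻¹¹ m = 97.9 pm.

λ = 97.9 pm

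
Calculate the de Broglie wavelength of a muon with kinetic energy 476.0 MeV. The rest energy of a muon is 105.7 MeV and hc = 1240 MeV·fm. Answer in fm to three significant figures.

λ = 2.17 fm

Total energy E = KE + m₀c² = 476.0 + 105.7 = 581.7 MeV.
(pc)² = E² − (m₀c²)² = (581.7)² − (105.7)² = 3.272 × 10⁵ MeV², so pc = 572.0 MeV.
λ = hc/(pc) = 1240 MeV·fm / 572.0 MeV = 2.17 fm.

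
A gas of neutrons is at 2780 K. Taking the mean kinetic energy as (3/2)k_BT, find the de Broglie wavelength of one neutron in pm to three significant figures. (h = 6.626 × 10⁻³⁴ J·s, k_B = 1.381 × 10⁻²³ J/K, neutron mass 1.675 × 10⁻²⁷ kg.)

KE = (3/2)k_BT = 1.5 × 1.381 × 10⁻²³ × 2780 = 5.759 × 10⁻²⁰ J.
p = √(2mKE) = √(2 × 1.675 × 10⁻²⁷ × 5.759 × 10⁻²⁰) = 1.389 × 10⁻²³ kg·m/s.
λ = h/p = 4.77 × 10⁻¹¹ m = 47.7 pm.

λ = 47.7 pm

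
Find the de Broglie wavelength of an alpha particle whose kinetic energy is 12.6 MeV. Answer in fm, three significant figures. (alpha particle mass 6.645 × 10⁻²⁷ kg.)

λ = 4.05 fm

KE = 12.6 MeV = 2.019 × 10⁻¹² J.
p = √(2mKE) = √(2 × 6.645 × 10⁻²⁷ × 2.019 × 10⁻¹²) = 1.638 × 10⁻¹⁹ kg·m/s.
λ = h/p = 6.626 × 10⁻³⁴ / 1.638 × 10⁻¹⁹ = 4.05 × 10⁻¹⁵ m = 4.05 fm.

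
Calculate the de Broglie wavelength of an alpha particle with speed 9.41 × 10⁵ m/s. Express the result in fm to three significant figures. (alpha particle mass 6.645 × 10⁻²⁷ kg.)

λ = 106 fm

p = mv = 6.645 × 10⁻²⁷ × 9.41 × 10⁵ = 6.253 × 10⁻²¹ kg·m/s.
λ = h/p = 6.626 × 10⁻³⁴ / 6.253 × 10⁻²¹ = 1.06 × 10⁻¹³ m = 106 fm.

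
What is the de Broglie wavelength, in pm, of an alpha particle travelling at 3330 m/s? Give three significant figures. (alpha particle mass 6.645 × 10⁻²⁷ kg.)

λ = 29.9 pm

p = mv = 6.645 × 10⁻²⁷ × 3330 = 2.213 × 10⁻²³ kg·m/s.
λ = h/p = 6.626 × 10⁻³⁴ / 2.213 × 10⁻²³ = 2.99 × 10⁻¹¹ m = 29.9 pm.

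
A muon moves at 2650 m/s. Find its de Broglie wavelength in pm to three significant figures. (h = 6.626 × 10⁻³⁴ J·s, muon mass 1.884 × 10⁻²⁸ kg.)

p = mv = 1.884 × 10⁻²⁸ × 2650 = 4.993 × 10⁻²⁵ kg·m/s.
λ = h/p = 6.626 × 10⁻³⁴ / 4.993 × 10⁻²⁵ = 1.33 × 10⁻⁹ m = 1330 pm.

λ = 1330 pm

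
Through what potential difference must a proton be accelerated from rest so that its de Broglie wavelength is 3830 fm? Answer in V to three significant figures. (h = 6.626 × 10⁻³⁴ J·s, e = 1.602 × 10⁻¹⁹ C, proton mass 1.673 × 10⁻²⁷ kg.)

V = 55.8 V

p = h/λ = 6.626 × 10⁻³⁴ / 3.830 × 10⁻¹² = 1.730 × 10⁻²² kg·m/s.
KE = p²/(2m) = 8.945 × 10⁻¹⁸ J.
V = KE/e = 8.945 × 10⁻¹⁸ / (1.602 × 10⁻¹⁹) = 55.8 V.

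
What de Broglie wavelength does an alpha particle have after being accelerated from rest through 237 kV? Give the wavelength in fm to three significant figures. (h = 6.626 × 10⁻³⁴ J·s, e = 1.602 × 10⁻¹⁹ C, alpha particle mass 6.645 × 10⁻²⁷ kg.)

KE = 2eV = 2 × 1.602 × 10⁻¹⁹ × 2.370 × 10⁵ = 7.593 × 10⁻¹⁴ J.
p = √(2mKE) = √(2 × 6.645 × 10⁻²⁷ × 7.593 × 10⁻¹⁴) = 3.177 × 10⁻²⁰ kg·m/s.
λ = h/p = 6.626 × 10⁻³⁴ / 3.177 × 10⁻²⁰ = 2.09 × 10⁻¹⁴ m = 20.9 fm.

λ = 20.9 fm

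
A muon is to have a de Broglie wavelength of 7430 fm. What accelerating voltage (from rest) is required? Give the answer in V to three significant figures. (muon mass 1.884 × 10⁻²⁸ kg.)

p = h/λ = 6.626 × 10⁻³⁴ / 7.430 × 10⁻¹² = 8.918 × 10⁻²³ kg·m/s.
KE = p²/(2m) = 2.111 × 10⁻¹⁷ J.
V = KE/e = 2.111 × 10⁻¹⁷ / (1.602 × 10⁻¹⁹) = 132 V.

V = 132 V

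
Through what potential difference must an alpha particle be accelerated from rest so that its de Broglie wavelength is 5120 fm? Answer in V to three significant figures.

V = 3.93 V

p = h/λ = 6.626 × 10⁻³⁴ / 5.120 × 10⁻¹² = 1.294 × 10⁻²² kg·m/s.
KE = p²/(2m) = 1.260 × 10⁻¹⁸ J.
V = KE/2e = 1.260 × 10⁻¹⁸ / (2 × 1.602 × 10⁻¹⁹) = 3.93 V.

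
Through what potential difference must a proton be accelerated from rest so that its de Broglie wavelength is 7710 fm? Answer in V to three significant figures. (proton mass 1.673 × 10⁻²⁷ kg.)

V = 13.8 V

p = h/λ = 6.626 × 10⁻³⁴ / 7.710 × 10⁻¹² = 8.594 × 10⁻²³ kg·m/s.
KE = p²/(2m) = 2.207 × 10⁻¹⁸ J.
V = KE/e = 2.207 × 10⁻¹⁸ / (1.602 × 10⁻¹⁹) = 13.8 V.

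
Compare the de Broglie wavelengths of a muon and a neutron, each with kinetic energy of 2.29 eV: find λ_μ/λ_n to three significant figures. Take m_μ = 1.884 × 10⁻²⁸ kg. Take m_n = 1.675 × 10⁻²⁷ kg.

At fixed KE, p = √(2mKE) so λ = h/p ∝ 1/√m.
λ_μ/λ_n = √(m_n/m_μ) = √(1.675 × 10⁻²⁷/1.884 × 10⁻²⁸) = √(8.891) = 2.98.

λ_μ/λ_n = 2.98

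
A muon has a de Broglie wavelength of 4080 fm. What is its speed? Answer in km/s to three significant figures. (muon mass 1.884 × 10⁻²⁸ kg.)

v = 862 km/s

p = h/λ = 6.626 × 10⁻³⁴ / 4.080 × 10⁻¹² = 1.624 × 10⁻²² kg·m/s.
v = p/m = 1.624 × 10⁻²² / 1.884 × 10⁻²⁸ = 8.62 × 10⁵ m/s = 862 km/s.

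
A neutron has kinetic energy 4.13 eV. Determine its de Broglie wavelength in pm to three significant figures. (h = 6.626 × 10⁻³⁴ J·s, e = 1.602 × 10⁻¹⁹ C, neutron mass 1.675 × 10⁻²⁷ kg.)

KE = 4.13 eV = 6.616 × 10⁻¹⁹ J.
p = √(2mKE) = √(2 × 1.675 × 10⁻²⁷ × 6.616 × 10⁻¹⁹) = 4.708 × 10⁻²³ kg·m/s.
λ = h/p = 6.626 × 10⁻³⁴ / 4.708 × 10⁻²³ = 1.41 × 10⁻¹¹ m = 14.1 pm.

λ = 14.1 pm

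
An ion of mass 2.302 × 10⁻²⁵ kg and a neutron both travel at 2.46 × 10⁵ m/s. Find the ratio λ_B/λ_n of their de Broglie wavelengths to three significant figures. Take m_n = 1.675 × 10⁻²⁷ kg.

At fixed v, p = mv so λ = h/(mv) ∝ 1/m.
λ_B/λ_n = m_n/m_B = 1.675 × 10⁻²⁷/2.302 × 10⁻²⁵ = 7.28 × 10⁻³.

λ_B/λ_n = 7.28 × 10⁻³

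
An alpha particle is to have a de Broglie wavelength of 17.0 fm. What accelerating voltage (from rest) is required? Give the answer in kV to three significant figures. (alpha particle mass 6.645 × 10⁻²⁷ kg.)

p = h/λ = 6.626 × 10⁻³⁴ / 1.700 × 10⁻¹⁴ = 3.898 × 10⁻²⁰ kg·m/s.
KE = p²/(2m) = 1.143 × 10⁻¹³ J.
V = KE/2e = 1.143 × 10⁻¹³ / (2 × 1.602 × 10⁻¹⁹) = 357 kV.

V = 357 kV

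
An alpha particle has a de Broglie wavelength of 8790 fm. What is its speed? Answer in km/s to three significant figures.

p = h/λ = 6.626 × 10⁻³⁴ / 8.790 × 10⁻¹² = 7.538 × 10⁻²³ kg·m/s.
v = p/m = 7.538 × 10⁻²³ / 6.645 × 10⁻²⁷ = 1.13 × 10⁴ m/s = 11.3 km/s.

v = 11.3 km/s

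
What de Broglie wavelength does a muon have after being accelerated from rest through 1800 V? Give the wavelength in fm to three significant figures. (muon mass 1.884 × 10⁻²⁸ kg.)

λ = 2010 fm

KE = eV = 1.602 × 10⁻¹⁹ × 1800 = 2.884 × 10⁻¹⁶ J.
p = √(2mKE) = √(2 × 1.884 × 10⁻²⁸ × 2.884 × 10⁻¹⁶) = 3.296 × 10⁻²² kg·m/s.
λ = h/p = 6.626 × 10⁻³⁴ / 3.296 × 10⁻²² = 2.01 × 10⁻¹² m = 2010 fm.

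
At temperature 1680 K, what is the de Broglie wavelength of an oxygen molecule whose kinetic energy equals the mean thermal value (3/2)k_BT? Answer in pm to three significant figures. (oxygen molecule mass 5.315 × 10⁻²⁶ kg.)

KE = (3/2)k_BT = 1.5 × 1.381 × 10⁻²³ × 1680 = 3.480 × 10⁻²⁰ J.
p = √(2mKE) = √(2 × 5.315 × 10⁻²⁶ × 3.480 × 10⁻²⁰) = 6.082 × 10⁻²³ kg·m/s.
λ = h/p = 1.09 × 10⁻¹¹ m = 10.9 pm.

λ = 10.9 pm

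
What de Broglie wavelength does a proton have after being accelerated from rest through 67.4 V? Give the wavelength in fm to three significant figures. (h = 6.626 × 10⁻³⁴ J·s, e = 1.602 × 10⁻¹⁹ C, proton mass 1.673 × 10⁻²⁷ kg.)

KE = eV = 1.602 × 10⁻¹⁹ × 67.40 = 1.080 × 10⁻¹⁷ J.
p = √(2mKE) = √(2 × 1.673 × 10⁻²⁷ × 1.080 × 10⁻¹⁷) = 1.901 × 10⁻²² kg·m/s.
λ = h/p = 6.626 × 10⁻³⁴ / 1.901 × 10⁻²² = 3.49 × 10⁻¹² m = 3490 fm.

λ = 3490 fm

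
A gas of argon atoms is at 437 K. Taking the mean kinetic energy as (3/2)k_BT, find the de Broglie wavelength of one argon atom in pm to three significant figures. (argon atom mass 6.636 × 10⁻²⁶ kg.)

KE = (3/2)k_BT = 1.5 × 1.381 × 10⁻²³ × 437 = 9.052 × 10⁻²¹ J.
p = √(2mKE) = √(2 × 6.636 × 10⁻²⁶ × 9.052 × 10⁻²¹) = 3.466 × 10⁻²³ kg·m/s.
λ = h/p = 1.91 × 10⁻¹¹ m = 19.1 pm.

λ = 19.1 pm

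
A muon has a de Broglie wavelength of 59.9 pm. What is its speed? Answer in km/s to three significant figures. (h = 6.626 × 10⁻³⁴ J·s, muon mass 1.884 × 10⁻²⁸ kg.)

p = h/λ = 6.626 × 10⁻³⁴ / 5.990 × 10⁻¹¹ = 1.106 × 10⁻²³ kg·m/s.
v = p/m = 1.106 × 10⁻²³ / 1.884 × 10⁻²⁸ = 5.87 × 10⁴ m/s = 58.7 km/s.

v = 58.7 km/s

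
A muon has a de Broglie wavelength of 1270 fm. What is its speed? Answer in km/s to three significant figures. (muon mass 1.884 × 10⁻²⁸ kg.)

v = 2770 km/s

p = h/λ = 6.626 × 10⁻³⁴ / 1.270 × 10⁻¹² = 5.217 × 10⁻²² kg·m/s.
v = p/m = 5.217 × 10⁻²² / 1.884 × 10⁻²⁸ = 2.77 × 10⁶ m/s = 2770 km/s.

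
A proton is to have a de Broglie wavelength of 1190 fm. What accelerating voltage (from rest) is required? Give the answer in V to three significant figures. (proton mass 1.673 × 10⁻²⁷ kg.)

p = h/λ = 6.626 × 10⁻³⁴ / 1.190 × 10⁻¹² = 5.568 × 10⁻²² kg·m/s.
KE = p²/(2m) = 9.266 × 10⁻¹⁷ J.
V = KE/e = 9.266 × 10⁻¹⁷ / (1.602 × 10⁻¹⁹) = 578 V.

V = 578 V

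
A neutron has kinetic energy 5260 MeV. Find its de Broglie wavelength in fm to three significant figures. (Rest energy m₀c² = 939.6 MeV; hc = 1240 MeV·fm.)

λ = 0.202 fm

Total energy E = KE + m₀c² = 5260 + 939.6 = 6199.6 MeV.
(pc)² = E² − (m₀c²)² = (6199.6)² − (939.6)² = 3.755 × 10⁷ MeV², so pc = 6128 MeV.
λ = hc/(pc) = 1240 MeV·fm / 6128 MeV = 0.202 fm.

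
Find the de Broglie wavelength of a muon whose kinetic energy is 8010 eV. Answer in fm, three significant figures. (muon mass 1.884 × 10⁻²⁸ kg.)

KE = 8010 eV = 1.283 × 10⁻¹⁵ J.
p = √(2mKE) = √(2 × 1.884 × 10⁻²⁸ × 1.283 × 10⁻¹⁵) = 6.953 × 10⁻²² kg·m/s.
λ = h/p = 6.626 × 10⁻³⁴ / 6.953 × 10⁻²² = 9.53 × 10⁻¹³ m = 953 fm.

λ = 953 fm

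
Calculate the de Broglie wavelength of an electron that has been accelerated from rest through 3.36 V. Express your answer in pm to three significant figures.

KE = eV = 1.602 × 10⁻¹⁹ × 3.360 = 5.383 × 10⁻¹⁹ J.
p = √(2mKE) = √(2 × 9.109 × 10⁻³¹ × 5.383 × 10⁻¹⁹) = 9.903 × 10⁻²⁵ kg·m/s.
λ = h/p = 6.626 × 10⁻³⁴ / 9.903 × 10⁻²⁵ = 6.69 × 10⁻¹⁰ m = 669 pm.

λ = 669 pm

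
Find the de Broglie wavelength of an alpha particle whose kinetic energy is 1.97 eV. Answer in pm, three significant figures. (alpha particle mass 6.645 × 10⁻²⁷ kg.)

λ = 10.2 pm

KE = 1.97 eV = 3.156 × 10⁻¹⁹ J.
p = √(2mKE) = √(2 × 6.645 × 10⁻²⁷ × 3.156 × 10⁻¹⁹) = 6.476 × 10⁻²³ kg·m/s.
λ = h/p = 6.626 × 10⁻³⁴ / 6.476 × 10⁻²³ = 1.02 × 10⁻¹¹ m = 10.2 pm.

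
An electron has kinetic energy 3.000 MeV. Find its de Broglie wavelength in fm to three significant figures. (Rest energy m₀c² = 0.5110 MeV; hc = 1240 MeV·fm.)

λ = 357 fm

Total energy E = KE + m₀c² = 3.000 + 0.5110 = 3.5110 MeV.
(pc)² = E² − (m₀c²)² = (3.5110)² − (0.5110)² = 12.07 MeV², so pc = 3.474 MeV.
λ = hc/(pc) = 1240 MeV·fm / 3.474 MeV = 357 fm.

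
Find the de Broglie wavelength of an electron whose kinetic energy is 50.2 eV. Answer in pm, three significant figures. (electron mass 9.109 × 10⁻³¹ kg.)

KE = 50.2 eV = 8.042 × 10⁻¹⁸ J.
p = √(2mKE) = √(2 × 9.109 × 10⁻³¹ × 8.042 × 10⁻¹⁸) = 3.828 × 10⁻²⁴ kg·m/s.
λ = h/p = 6.626 × 10⁻³⁴ / 3.828 × 10⁻²⁴ = 1.73 × 10⁻¹⁰ m = 173 pm.

λ = 173 pm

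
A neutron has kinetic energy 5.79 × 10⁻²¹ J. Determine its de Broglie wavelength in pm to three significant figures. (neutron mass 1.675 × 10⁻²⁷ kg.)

λ = 150 pm

p = √(2mKE) = √(2 × 1.675 × 10⁻²⁷ × 5.790 × 10⁻²¹) = 4.404 × 10⁻²⁴ kg·m/s.
λ = h/p = 6.626 × 10⁻³⁴ / 4.404 × 10⁻²⁴ = 1.50 × 10⁻¹⁰ m = 150 pm.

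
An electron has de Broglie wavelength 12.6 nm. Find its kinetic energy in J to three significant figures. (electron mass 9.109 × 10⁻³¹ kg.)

KE = 1.52 × 10⁻²¹ J

p = h/λ = 6.626 × 10⁻³⁴ / 1.260 × 10⁻⁸ = 5.259 × 10⁻²⁶ kg·m/s.
KE = p²/(2m) = (5.259 × 10⁻²⁶)² / (2 × 9.109 × 10⁻³¹) = 1.518 × 10⁻²¹ J = 1.52 × 10⁻²¹ J.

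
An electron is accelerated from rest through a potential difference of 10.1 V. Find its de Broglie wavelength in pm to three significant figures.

KE = eV = 1.602 × 10⁻¹⁹ × 10.10 = 1.618 × 10⁻¹⁸ J.
p = √(2mKE) = √(2 × 9.109 × 10⁻³¹ × 1.618 × 10⁻¹⁸) = 1.717 × 10⁻²⁴ kg·m/s.
λ = h/p = 6.626 × 10⁻³⁴ / 1.717 × 10⁻²⁴ = 3.86 × 10⁻¹⁰ m = 386 pm.

λ = 386 pm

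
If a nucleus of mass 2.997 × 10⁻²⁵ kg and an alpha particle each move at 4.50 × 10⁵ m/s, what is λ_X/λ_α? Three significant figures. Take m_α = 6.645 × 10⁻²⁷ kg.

At fixed v, p = mv so λ = h/(mv) ∝ 1/m.
λ_X/λ_α = m_α/m_X = 6.645 × 10⁻²⁷/2.997 × 10⁻²⁵ = 0.0222.

λ_X/λ_α = 0.0222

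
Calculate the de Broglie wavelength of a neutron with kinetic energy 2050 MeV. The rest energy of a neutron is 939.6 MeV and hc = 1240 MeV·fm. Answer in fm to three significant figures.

Total energy E = KE + m₀c² = 2050 + 939.6 = 2989.6 MeV.
(pc)² = E² − (m₀c²)² = (2989.6)² − (939.6)² = 8.055 × 10⁶ MeV², so pc = 2838 MeV.
λ = hc/(pc) = 1240 MeV·fm / 2838 MeV = 0.437 fm.

λ = 0.437 fm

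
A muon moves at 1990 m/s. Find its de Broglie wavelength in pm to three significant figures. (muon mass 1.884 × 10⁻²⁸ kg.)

p = mv = 1.884 × 10⁻²⁸ × 1990 = 3.749 × 10⁻²⁵ kg·m/s.
λ = h/p = 6.626 × 10⁻³⁴ / 3.749 × 10⁻²⁵ = 1.77 × 10⁻⁹ m = 1770 pm.

λ = 1770 pm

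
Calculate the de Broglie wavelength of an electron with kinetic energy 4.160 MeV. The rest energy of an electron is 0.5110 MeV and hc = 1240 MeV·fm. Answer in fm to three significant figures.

λ = 267 fm

Total energy E = KE + m₀c² = 4.160 + 0.5110 = 4.6710 MeV.
(pc)² = E² − (m₀c²)² = (4.6710)² − (0.5110)² = 21.56 MeV², so pc = 4.643 MeV.
λ = hc/(pc) = 1240 MeV·fm / 4.643 MeV = 267 fm.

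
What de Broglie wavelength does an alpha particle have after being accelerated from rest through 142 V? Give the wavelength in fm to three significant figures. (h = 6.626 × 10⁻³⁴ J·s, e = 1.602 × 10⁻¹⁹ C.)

KE = 2eV = 2 × 1.602 × 10⁻¹⁹ × 142.0 = 4.550 × 10⁻¹⁷ J.
p = √(2mKE) = √(2 × 6.645 × 10⁻²⁷ × 4.550 × 10⁻¹⁷) = 7.776 × 10⁻²² kg·m/s.
λ = h/p = 6.626 × 10⁻³⁴ / 7.776 × 10⁻²² = 8.52 × 10⁻¹³ m = 852 fm.

λ = 852 fm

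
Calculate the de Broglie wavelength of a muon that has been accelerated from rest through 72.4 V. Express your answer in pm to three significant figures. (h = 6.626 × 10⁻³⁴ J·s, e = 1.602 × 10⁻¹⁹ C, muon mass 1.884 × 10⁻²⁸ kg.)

λ = 10.0 pm

KE = eV = 1.602 × 10⁻¹⁹ × 72.40 = 1.160 × 10⁻¹⁷ J.
p = √(2mKE) = √(2 × 1.884 × 10⁻²⁸ × 1.160 × 10⁻¹⁷) = 6.611 × 10⁻²³ kg·m/s.
λ = h/p = 6.626 × 10⁻³⁴ / 6.611 × 10⁻²³ = 1.00 × 10⁻¹¹ m = 10.0 pm.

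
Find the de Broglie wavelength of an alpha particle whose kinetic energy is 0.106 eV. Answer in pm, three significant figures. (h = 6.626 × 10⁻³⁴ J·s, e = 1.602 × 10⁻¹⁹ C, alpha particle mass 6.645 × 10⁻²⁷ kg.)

λ = 44.1 pm

KE = 0.106 eV = 1.698 × 10⁻²⁰ J.
p = √(2mKE) = √(2 × 6.645 × 10⁻²⁷ × 1.698 × 10⁻²⁰) = 1.502 × 10⁻²³ kg·m/s.
λ = h/p = 6.626 × 10⁻³⁴ / 1.502 × 10⁻²³ = 4.41 × 10⁻¹¹ m = 44.1 pm.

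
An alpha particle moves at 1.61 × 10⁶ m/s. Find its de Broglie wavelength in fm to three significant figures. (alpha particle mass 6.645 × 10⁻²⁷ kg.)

p = mv = 6.645 × 10⁻²⁷ × 1.61 × 10⁶ = 1.070 × 10⁻²⁰ kg·m/s.
λ = h/p = 6.626 × 10⁻³⁴ / 1.070 × 10⁻²⁰ = 6.19 × 10⁻¹⁴ m = 61.9 fm.

λ = 61.9 fm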